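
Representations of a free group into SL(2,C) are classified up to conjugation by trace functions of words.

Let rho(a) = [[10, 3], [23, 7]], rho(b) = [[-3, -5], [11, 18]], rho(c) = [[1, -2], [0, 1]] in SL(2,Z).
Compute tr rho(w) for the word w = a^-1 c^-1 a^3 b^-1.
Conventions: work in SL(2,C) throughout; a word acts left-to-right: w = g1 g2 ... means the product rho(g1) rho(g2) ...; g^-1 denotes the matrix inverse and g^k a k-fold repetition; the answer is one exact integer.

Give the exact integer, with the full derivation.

117826

rho(a^-1) = [[7, -3], [-23, 10]]
... * rho(c^-1) = [[1, 2], [0, 1]]  ->  [[7, 11], [-23, -36]]
... * rho(a) = [[10, 3], [23, 7]]  ->  [[323, 98], [-1058, -321]]
... * rho(a) = [[10, 3], [23, 7]]  ->  [[5484, 1655], [-17963, -5421]]
... * rho(a) = [[10, 3], [23, 7]]  ->  [[92905, 28037], [-304313, -91836]]
... * rho(b^-1) = [[18, 5], [-11, -3]]  ->  [[1363883, 380414], [-4467438, -1246057]]
tr = 1363883 + -1246057 = 117826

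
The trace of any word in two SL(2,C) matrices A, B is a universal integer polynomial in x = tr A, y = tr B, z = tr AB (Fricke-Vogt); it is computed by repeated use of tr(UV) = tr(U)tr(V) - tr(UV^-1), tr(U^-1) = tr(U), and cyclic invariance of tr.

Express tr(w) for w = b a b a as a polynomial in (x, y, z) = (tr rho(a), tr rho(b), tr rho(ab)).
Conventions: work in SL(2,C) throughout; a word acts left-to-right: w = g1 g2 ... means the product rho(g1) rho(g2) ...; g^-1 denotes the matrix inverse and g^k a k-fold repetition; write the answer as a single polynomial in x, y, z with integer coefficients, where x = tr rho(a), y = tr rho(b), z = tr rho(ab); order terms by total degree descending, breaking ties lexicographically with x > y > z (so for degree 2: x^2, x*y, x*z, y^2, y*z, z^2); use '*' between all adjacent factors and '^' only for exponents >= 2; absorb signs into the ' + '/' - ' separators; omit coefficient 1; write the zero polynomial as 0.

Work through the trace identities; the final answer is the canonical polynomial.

tr(b a b a) = tr(a b) * tr(a b) - tr(1)   [split at a repeated a] = z^2 - 2

z^2 - 2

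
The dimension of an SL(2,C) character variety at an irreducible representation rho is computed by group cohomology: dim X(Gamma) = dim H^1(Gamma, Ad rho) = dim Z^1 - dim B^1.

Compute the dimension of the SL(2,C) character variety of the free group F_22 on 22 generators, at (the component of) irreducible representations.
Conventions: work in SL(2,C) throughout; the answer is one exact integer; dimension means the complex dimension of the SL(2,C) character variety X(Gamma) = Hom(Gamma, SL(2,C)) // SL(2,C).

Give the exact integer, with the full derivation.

Gamma = F_22 has 22 generators and no relators.
So Z^1 = (sl_2)^22 in full: dim Z^1 = 66.
At an irreducible rho the centralizer of the image in sl_2 is 0, so the coboundary map sl_2 -> Z^1 is injective: dim B^1 = 3.
dim H^1 = 66 - 3 = 63, which is dim X.

63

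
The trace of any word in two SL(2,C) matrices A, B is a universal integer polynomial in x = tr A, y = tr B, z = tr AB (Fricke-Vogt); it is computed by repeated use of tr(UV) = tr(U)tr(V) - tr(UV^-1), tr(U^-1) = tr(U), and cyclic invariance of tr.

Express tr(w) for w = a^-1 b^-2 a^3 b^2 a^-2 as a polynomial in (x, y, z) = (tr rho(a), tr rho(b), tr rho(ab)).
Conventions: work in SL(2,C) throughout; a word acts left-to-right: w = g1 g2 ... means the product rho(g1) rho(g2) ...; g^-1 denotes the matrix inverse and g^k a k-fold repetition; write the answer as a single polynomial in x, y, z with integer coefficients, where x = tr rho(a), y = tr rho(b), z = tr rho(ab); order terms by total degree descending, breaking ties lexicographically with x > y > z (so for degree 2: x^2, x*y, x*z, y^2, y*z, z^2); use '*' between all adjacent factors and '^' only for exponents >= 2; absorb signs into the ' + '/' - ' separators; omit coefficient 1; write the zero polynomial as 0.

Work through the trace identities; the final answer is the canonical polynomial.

-x^5*y^3*z + x^6*y^2 + x^4*y^4 + x^4*y^2*z^2 + 2*x^3*y^3*z - 6*x^4*y^2 - 2*x^2*y^4 - 2*x^2*y^2*z^2 - x*y^3*z + 9*x^2*y^2 + y^4 + y^2*z^2 - 4*y^2 + 2

trace(b^2 a) = trace(b) * trace(a b) - trace(a) = y*z - x
trace(b^2) = trace(b) * trace(b) - trace(1) = y^2 - 2
trace(a^2 b^2) = trace(a) * trace(b^2 a) - trace(b^2) = x*y*z - x^2 - y^2 + 2
trace(a^2 b) = trace(a) * trace(b a) - trace(b) = x*z - y
trace(a b^3 a) = trace(b) * trace(a^2 b^2) - trace(a^2 b) = x*y^2*z - x^2*y - y^3 - x*z + 3*y
trace(a b^3) = trace(b) * trace(b a b) - trace(b a) = y^2*z - x*y - z
trace(b a^3 b^2) = trace(a) * trace(a b^3 a) - trace(a b^3) = x^2*y^2*z - x^3*y - x*y^3 - x^2*z - y^2*z + 4*x*y + z
trace(a b a b) = trace(b a) * trace(b a) - trace(1)   [split at repeated b] = z^2 - 2
trace(b^2 a b a) = trace(b) * trace(a b a b) - trace(a b a) = y*z^2 - x*z - y
trace(a b^2 a b a) = trace(a) * trace(b^2 a b a) - trace(b^2 a b) = x*y*z^2 - x^2*z - y^2*z + z
trace(b a^3 b^2 a) = trace(a) * trace(a b^2 a b a) - trace(a b^2 a b) = x^2*y*z^2 - x^3*z - x*y^2*z - y*z^2 + 2*x*z + y
trace(a^3 b^2 a^-1 b) = trace(b a^3 b^2) * trace(a) - trace(b a^3 b^2 a) = x^3*y^2*z - x^4*y - x^2*y^3 - x^2*y*z^2 + 4*x^2*y + y*z^2 - x*z - y
trace(a^-1 b^-1 a^3 b^2) = trace(a^3 b^2 a^-1) * trace(b) - trace(a^3 b^2 a^-1 b) = -x^3*y^2*z + x^4*y + x^2*y^3 + x^2*y*z^2 + x*y^2*z - 5*x^2*y - y^3 - y*z^2 + x*z + 3*y
trace(a^3 b) = trace(a) * trace(b a^2) - trace(b a) = x^2*z - x*y - z
trace(a^-1 b^-1 a^3 b^2 a^-1) = trace(a^-1 b^-1 a^3 b^2) * trace(a) - trace(a^-1 b^-1 a^3 b^2 a) = -x^4*y^2*z + x^5*y + x^3*y^3 + x^3*y*z^2 + x^2*y^2*z - 5*x^3*y - x*y^3 - x*y*z^2 + 4*x*y + z
trace(a^3 b^2 a^-3 b^-1) = trace(a^-1 b^-1 a^3 b^2 a^-1) * trace(a) - trace(a^-1 b^-1 a^3 b^2) = -x^5*y^2*z + x^6*y + x^4*y^3 + x^4*y*z^2 + 2*x^3*y^2*z - 6*x^4*y - 2*x^2*y^3 - 2*x^2*y*z^2 - x*y^2*z + 9*x^2*y + y^3 + y*z^2 - 3*y
trace(a^-1 b^-2 a^3 b^2 a^-2) = trace(a^3 b^2 a^-3 b^-1) * trace(b) - trace(a^3 b^2 a^-3) = -x^5*y^3*z + x^6*y^2 + x^4*y^4 + x^4*y^2*z^2 + 2*x^3*y^3*z - 6*x^4*y^2 - 2*x^2*y^4 - 2*x^2*y^2*z^2 - x*y^3*z + 9*x^2*y^2 + y^4 + y^2*z^2 - 4*y^2 + 2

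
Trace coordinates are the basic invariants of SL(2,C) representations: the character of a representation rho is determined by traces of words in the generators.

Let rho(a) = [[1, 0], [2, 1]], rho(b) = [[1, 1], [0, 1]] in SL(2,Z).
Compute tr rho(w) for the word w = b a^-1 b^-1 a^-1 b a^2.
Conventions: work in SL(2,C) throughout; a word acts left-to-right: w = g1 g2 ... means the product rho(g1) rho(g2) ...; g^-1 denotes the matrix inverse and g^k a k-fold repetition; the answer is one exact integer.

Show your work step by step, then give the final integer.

-22

rho(b) = [[1, 1], [0, 1]]
... * rho(a^-1) = [[1, 0], [-2, 1]]  ->  [[-1, 1], [-2, 1]]
... * rho(b^-1) = [[1, -1], [0, 1]]  ->  [[-1, 2], [-2, 3]]
... * rho(a^-1) = [[1, 0], [-2, 1]]  ->  [[-5, 2], [-8, 3]]
... * rho(b) = [[1, 1], [0, 1]]  ->  [[-5, -3], [-8, -5]]
... * rho(a) = [[1, 0], [2, 1]]  ->  [[-11, -3], [-18, -5]]
... * rho(a) = [[1, 0], [2, 1]]  ->  [[-17, -3], [-28, -5]]
tr = -17 + -5 = -22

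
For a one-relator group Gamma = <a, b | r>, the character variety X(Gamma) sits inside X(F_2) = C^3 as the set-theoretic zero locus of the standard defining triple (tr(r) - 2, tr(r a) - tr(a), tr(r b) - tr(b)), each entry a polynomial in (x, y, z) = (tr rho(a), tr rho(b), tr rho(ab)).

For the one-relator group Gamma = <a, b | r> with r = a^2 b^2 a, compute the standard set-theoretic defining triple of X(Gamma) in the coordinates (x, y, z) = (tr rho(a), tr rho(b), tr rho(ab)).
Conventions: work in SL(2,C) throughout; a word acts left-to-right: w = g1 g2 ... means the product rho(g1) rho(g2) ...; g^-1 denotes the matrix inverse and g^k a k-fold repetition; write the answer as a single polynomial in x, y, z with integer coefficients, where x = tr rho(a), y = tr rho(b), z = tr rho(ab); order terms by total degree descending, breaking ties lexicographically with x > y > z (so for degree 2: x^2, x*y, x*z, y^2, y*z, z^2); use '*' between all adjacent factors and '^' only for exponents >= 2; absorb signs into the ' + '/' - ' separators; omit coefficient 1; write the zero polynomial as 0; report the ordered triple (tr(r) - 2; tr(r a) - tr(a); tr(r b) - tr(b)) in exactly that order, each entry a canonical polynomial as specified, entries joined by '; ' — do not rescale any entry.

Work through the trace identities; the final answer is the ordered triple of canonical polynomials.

x^2*y*z - x^3 - x*y^2 - y*z + 3*x - 2; x^3*y*z - x^4 - x^2*y^2 - 2*x*y*z + 4*x^2 + y^2 - x - 2; x*y*z^2 - x^2*z - y^2*z - y + z

trace(a^2 b) = trace(a) trace(b a) - trace(b) = x*z - y
trace(a^2) = trace(a) trace(a) - trace(1) = x^2 - 2
trace(b^2 a^2) = trace(b) trace(a^2 b) - trace(a^2) = x*y*z - x^2 - y^2 + 2
trace(b^2 a) = trace(b) trace(a b) - trace(a) = y*z - x
trace(a^2 b^2 a) = trace(a) trace(b^2 a^2) - trace(b^2 a) = x^2*y*z - x^3 - x*y^2 - y*z + 3*x
trace(a^2 b^2 a^2) = trace(a) trace(b^2 a^3) - trace(b^2 a^2) = x^3*y*z - x^4 - x^2*y^2 - 2*x*y*z + 4*x^2 + y^2 - 2
trace(a b a b) = trace(a b) trace(a b) - trace(1)   [split at a repeated a] = z^2 - 2
trace(b^2 a b a) = trace(b) trace(a b a b) - trace(a b a)   [square of b] = y*z^2 - x*z - y
trace(b^2 a b) = trace(b) trace(b a b) - trace(b a)   [square of b] = y^2*z - x*y - z
trace(a^2 b^2 a b) = trace(a) trace(b^2 a b a) - trace(b^2 a b)   [square of a] = x*y*z^2 - x^2*z - y^2*z + z
assemble the triple (trace(r) - 2; trace(r a) - x; trace(r b) - y)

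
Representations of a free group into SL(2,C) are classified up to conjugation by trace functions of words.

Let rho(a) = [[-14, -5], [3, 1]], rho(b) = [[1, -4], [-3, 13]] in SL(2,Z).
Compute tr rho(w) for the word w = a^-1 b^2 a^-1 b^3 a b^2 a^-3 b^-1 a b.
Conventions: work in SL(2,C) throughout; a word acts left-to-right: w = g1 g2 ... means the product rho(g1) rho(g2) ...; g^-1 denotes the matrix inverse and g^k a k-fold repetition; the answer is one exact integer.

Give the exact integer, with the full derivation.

rho(a^-1) = [[1, 5], [-3, -14]]
... * rho(b) = [[1, -4], [-3, 13]]  ->  [[-14, 61], [39, -170]]
... * rho(b) = [[1, -4], [-3, 13]]  ->  [[-197, 849], [549, -2366]]
... * rho(a^-1) = [[1, 5], [-3, -14]]  ->  [[-2744, -12871], [7647, 35869]]
... * rho(b) = [[1, -4], [-3, 13]]  ->  [[35869, -156347], [-99960, 435709]]
... * rho(b) = [[1, -4], [-3, 13]]  ->  [[504910, -2175987], [-1407087, 6064057]]
... * rho(b) = [[1, -4], [-3, 13]]  ->  [[7032871, -30307471], [-19599258, 84461089]]
... * rho(a) = [[-14, -5], [3, 1]]  ->  [[-189382607, -65471826], [527772879, 182457379]]
... * rho(b) = [[1, -4], [-3, 13]]  ->  [[7032871, -93603310], [-19599258, 260854411]]
... * rho(b) = [[1, -4], [-3, 13]]  ->  [[287842801, -1244974514], [-802162491, 3469504375]]
... * rho(a^-1) = [[1, 5], [-3, -14]]  ->  [[4022766343, 18868857201], [-11210675616, -52583873705]]
... * rho(a^-1) = [[1, 5], [-3, -14]]  ->  [[-52583805260, -244050169099], [146540945499, 680120853790]]
... * rho(a^-1) = [[1, 5], [-3, -14]]  ->  [[679566702037, 3153783341086], [-1893821615871, -8788987225565]]
... * rho(b^-1) = [[13, 4], [3, 1]]  ->  [[18295717149739, 5872050149234], [-50986642683018, -16364273689049]]
... * rho(a) = [[-14, -5], [3, 1]]  ->  [[-238523889648644, -85606535599461], [664720176495105, 238568939726041]]
... * rho(b) = [[1, -4], [-3, 13]]  ->  [[18295717149739, -158789404198417], [-50986642683018, 442515510458113]]
tr = 18295717149739 + 442515510458113 = 460811227607852

460811227607852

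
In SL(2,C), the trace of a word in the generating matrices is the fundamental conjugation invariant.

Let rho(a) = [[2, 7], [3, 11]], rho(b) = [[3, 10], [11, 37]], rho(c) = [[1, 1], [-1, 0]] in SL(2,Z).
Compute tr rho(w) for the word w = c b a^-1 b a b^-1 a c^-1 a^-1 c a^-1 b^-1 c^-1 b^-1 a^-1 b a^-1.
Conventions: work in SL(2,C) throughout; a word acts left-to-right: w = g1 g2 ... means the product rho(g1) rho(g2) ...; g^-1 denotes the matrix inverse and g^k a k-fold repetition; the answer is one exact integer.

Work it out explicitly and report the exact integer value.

-732573830

rho(c) = [[1, 1], [-1, 0]]
... * rho(b) = [[3, 10], [11, 37]]  ->  [[14, 47], [-3, -10]]
... * rho(a^-1) = [[11, -7], [-3, 2]]  ->  [[13, -4], [-3, 1]]
... * rho(b) = [[3, 10], [11, 37]]  ->  [[-5, -18], [2, 7]]
... * rho(a) = [[2, 7], [3, 11]]  ->  [[-64, -233], [25, 91]]
... * rho(b^-1) = [[37, -10], [-11, 3]]  ->  [[195, -59], [-76, 23]]
... * rho(a) = [[2, 7], [3, 11]]  ->  [[213, 716], [-83, -279]]
... * rho(c^-1) = [[0, -1], [1, 1]]  ->  [[716, 503], [-279, -196]]
... * rho(a^-1) = [[11, -7], [-3, 2]]  ->  [[6367, -4006], [-2481, 1561]]
... * rho(c) = [[1, 1], [-1, 0]]  ->  [[10373, 6367], [-4042, -2481]]
... * rho(a^-1) = [[11, -7], [-3, 2]]  ->  [[95002, -59877], [-37019, 23332]]
... * rho(b^-1) = [[37, -10], [-11, 3]]  ->  [[4173721, -1129651], [-1626355, 440186]]
... * rho(c^-1) = [[0, -1], [1, 1]]  ->  [[-1129651, -5303372], [440186, 2066541]]
... * rho(b^-1) = [[37, -10], [-11, 3]]  ->  [[16540005, -4613606], [-6445069, 1797763]]
... * rho(a^-1) = [[11, -7], [-3, 2]]  ->  [[195780873, -125007247], [-76289048, 48711009]]
... * rho(b) = [[3, 10], [11, 37]]  ->  [[-787737098, -2667459409], [306953955, 1039416853]]
... * rho(a^-1) = [[11, -7], [-3, 2]]  ->  [[-662729851, 179240868], [258242946, -69843979]]
tr = -662729851 + -69843979 = -732573830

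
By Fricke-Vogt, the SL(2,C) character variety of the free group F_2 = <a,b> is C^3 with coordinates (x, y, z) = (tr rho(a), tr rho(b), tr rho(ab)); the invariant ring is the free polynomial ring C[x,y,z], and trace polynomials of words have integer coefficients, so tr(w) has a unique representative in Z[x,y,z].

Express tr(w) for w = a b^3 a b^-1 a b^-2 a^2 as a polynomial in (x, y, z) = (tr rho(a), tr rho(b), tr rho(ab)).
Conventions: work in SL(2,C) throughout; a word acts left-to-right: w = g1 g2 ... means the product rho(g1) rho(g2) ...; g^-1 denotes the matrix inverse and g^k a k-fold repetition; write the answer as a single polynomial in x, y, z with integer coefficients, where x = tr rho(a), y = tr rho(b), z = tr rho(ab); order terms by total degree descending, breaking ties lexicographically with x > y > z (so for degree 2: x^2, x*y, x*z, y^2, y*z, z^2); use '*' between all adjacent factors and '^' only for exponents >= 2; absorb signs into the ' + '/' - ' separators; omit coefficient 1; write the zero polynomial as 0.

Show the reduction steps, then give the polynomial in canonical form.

x^4*y^5*z - x^5*y^4 - x^3*y^6 - 2*x^3*y^4*z^2 + x^2*y^3*z^3 + x^5*y^2 + 6*x^3*y^4 + 2*x^3*y^2*z^2 + x*y^6 + 2*x*y^4*z^2 - 5*x^2*y^3*z - x^2*y*z^3 - y^5*z - y^3*z^3 - 6*x^3*y^2 - x^3*z^2 - 5*x*y^4 - 2*x*y^2*z^2 + 3*x^2*y*z + 5*y^3*z + y*z^3 + x^3 + 6*x*y^2 + 2*x*z^2 - 4*y*z - 3*x

use: trace(a b^2) = trace(b)*trace(a b) - trace(a)   [square of b] = y*z - x
trace(b^3 a) = trace(b)*trace(a b^2) - trace(a b)   [square of b] = y^2*z - x*y - z
use: trace(b^2) = trace(b)*trace(b) - trace(1)   [square of b] = y^2 - 2
trace(b^3) = trace(b)*trace(b^2) - trace(b)   [square of b] = y^3 - 3*y
trace(b^3 a^2) = trace(a)*trace(b^3 a) - trace(b^3)   [square of a] = x*y^2*z - x^2*y - y^3 - x*z + 3*y
use: trace(a b^3 a^2) = trace(a)*trace(b^3 a^2) - trace(b^3 a)   [square of a] = x^2*y^2*z - x^3*y - x*y^3 - x^2*z - y^2*z + 4*x*y + z
apply: trace(a b^3 a^3) = trace(a)*trace(a b^3 a^2) - trace(a b^3 a)   [square of a] = x^3*y^2*z - x^4*y - x^2*y^3 - x^3*z - 2*x*y^2*z + 5*x^2*y + y^3 + 2*x*z - 3*y
trace(a^4 b^3 a) = trace(a)*trace(a b^3 a^3) - trace(a b^3 a^2)   [square of a] = x^4*y^2*z - x^5*y - x^3*y^3 - x^4*z - 3*x^2*y^2*z + 6*x^3*y + 2*x*y^3 + 3*x^2*z + y^2*z - 7*x*y - z
trace(a b a b) = trace(a b)*trace(a b) - trace(1)   [split at a repeated a] = z^2 - 2
apply: trace(a b a) = trace(a)*trace(b a) - trace(b)   [square of a] = x*z - y
trace(b^2 a b a) = trace(b)*trace(a b a b) - trace(a b a)   [square of b] = y*z^2 - x*z - y
use: trace(b^2 a b a^2) = trace(a)*trace(b^2 a b a) - trace(b^2 a b)   [square of a] = x*y*z^2 - x^2*z - y^2*z + z
trace(a b^2 a b a^2) = trace(a)*trace(b^2 a b a^2) - trace(b^2 a b a)   [square of a] = x^2*y*z^2 - x^3*z - x*y^2*z - y*z^2 + 2*x*z + y
trace(b a b a^4 b) = trace(a)*trace(a b^2 a b a^2) - trace(a b^2 a b a)   [square of a] = x^3*y*z^2 - x^4*z - x^2*y^2*z - 2*x*y*z^2 + 3*x^2*z + y^2*z + x*y - z
trace(a b a b a) = trace(a)*trace(b a b a) - trace(b a b)   [square of a] = x*z^2 - y*z - x
trace(b a b a^3) = trace(a)*trace(a b a b a) - trace(a b a b)   [square of a] = x^2*z^2 - x*y*z - x^2 - z^2 + 2
apply: trace(b a b a^4) = trace(a)*trace(b a b a^3) - trace(b a b a^2)   [square of a] = x^3*z^2 - x^2*y*z - x^3 - 2*x*z^2 + y*z + 3*x
use: trace(a^4 b^3 a b) = trace(b)*trace(b a b a^4 b) - trace(b a b a^4)   [square of b] = x^3*y^2*z^2 - x^4*y*z - x^2*y^3*z - x^3*z^2 - 2*x*y^2*z^2 + 4*x^2*y*z + y^3*z + x^3 + x*y^2 + 2*x*z^2 - 2*y*z - 3*x
trace(a^3 b^3 a b^-1 a) = trace(a^4 b^3 a)*trace(b) - trace(a^4 b^3 a b)   [inverse elimination on b] = x^4*y^3*z - x^5*y^2 - x^3*y^4 - x^3*y^2*z^2 - 2*x^2*y^3*z + 6*x^3*y^2 + x^3*z^2 + 2*x*y^4 + 2*x*y^2*z^2 - x^2*y*z - x^3 - 8*x*y^2 - 2*x*z^2 + y*z + 3*x
trace(a b^2 a^2 b a) = trace(a)*trace(b a^2 b^2 a) - trace(b a^2 b^2)   [square of a] = x^2*y*z^2 - x^3*z - 2*x*y^2*z + x^2*y + y^3 + 2*x*z - 3*y
apply: trace(a b^2 a^2 b) = trace(a)*trace(b a b^2 a) - trace(b a b^2)   [square of a] = x*y*z^2 - x^2*z - y^2*z + z
trace(b a^2 b a^3 b) = trace(a)*trace(a b^2 a^2 b a) - trace(a b^2 a^2 b)   [square of a] = x^3*y*z^2 - x^4*z - 2*x^2*y^2*z + x^3*y + x*y^3 - x*y*z^2 + 3*x^2*z + y^2*z - 3*x*y - z
apply: trace(a^2) = trace(a)*trace(a) - trace(1)   [square of a] = x^2 - 2
use: trace(a b^2 a) = trace(b)*trace(a^2 b) - trace(a^2)   [square of b] = x*y*z - x^2 - y^2 + 2
apply: trace(b a^3 b) = trace(a)*trace(a b^2 a) - trace(a b^2)   [square of a] = x^2*y*z - x^3 - x*y^2 - y*z + 3*x
use: trace(b a^2 b a^3) = trace(a)*trace(b a^3 b a) - trace(b a^3 b)   [square of a] = x^3*z^2 - 2*x^2*y*z + x*y^2 - x*z^2 + y*z - x
use: trace(a b a^3 b^3 a) = trace(b)*trace(b a^2 b a^3 b) - trace(b a^2 b a^3)   [square of b] = x^3*y^2*z^2 - x^4*y*z - 2*x^2*y^3*z + x^3*y^2 - x^3*z^2 + x*y^4 - x*y^2*z^2 + 5*x^2*y*z + y^3*z - 4*x*y^2 + x*z^2 - 2*y*z + x
trace(a b a b a b) = trace(b a b a)*trace(b a) - trace(a b)   [split at a repeated b] = z^3 - 3*z
use: trace(b^2 a b a b a) = trace(b)*trace(a b a b a b) - trace(a b a b a)   [square of b] = y*z^3 - x*z^2 - 2*y*z + x
apply: trace(b^2 a b a b) = trace(b)*trace(a b a b^2) - trace(a b a b)   [square of b] = y^2*z^2 - x*y*z - y^2 - z^2 + 2
trace(a b^2 a b a b a) = trace(a)*trace(b^2 a b a b a) - trace(b^2 a b a b)   [square of a] = x*y*z^3 - x^2*z^2 - y^2*z^2 - x*y*z + x^2 + y^2 + z^2 - 2
apply: trace(b a b a b a^3 b) = trace(a)*trace(a b^2 a b a b a) - trace(a b^2 a b a b)   [square of a] = x^2*y*z^3 - x^3*z^2 - x*y^2*z^2 - x^2*y*z - y*z^3 + x^3 + x*y^2 + 2*x*z^2 + 2*y*z - 3*x
use: trace(b a b a b a^2) = trace(a)*trace(b a b a b a) - trace(b a b a b)   [square of a] = x*z^3 - y*z^2 - 2*x*z + y
trace(b a b a b a^3) = trace(a)*trace(b a b a b a^2) - trace(b a b a b a)   [square of a] = x^2*z^3 - x*y*z^2 - 2*x^2*z - z^3 + x*y + 3*z
apply: trace(a b a^3 b^3 a b) = trace(b)*trace(b a b a b a^3 b) - trace(b a b a b a^3)   [square of b] = x^2*y^2*z^3 - x^3*y*z^2 - x*y^3*z^2 - x^2*y^2*z - x^2*z^3 - y^2*z^3 + x^3*y + x*y^3 + 3*x*y*z^2 + 2*x^2*z + 2*y^2*z + z^3 - 4*x*y - 3*z
trace(a^3 b^3 a b^-1 a b) = trace(a b a^3 b^3 a)*trace(b) - trace(a b a^3 b^3 a b)   [inverse elimination on b] = x^3*y^3*z^2 - x^4*y^2*z - 2*x^2*y^4*z - x^2*y^2*z^3 + x^3*y^3 + x*y^5 + 6*x^2*y^2*z + x^2*z^3 + y^4*z + y^2*z^3 - x^3*y - 5*x*y^3 - 2*x*y*z^2 - 2*x^2*z - 4*y^2*z - z^3 + 5*x*y + 3*z
use: trace(b^-1 a^3 b^3 a b^-1 a) = trace(a^3 b^3 a b^-1 a)*trace(b) - trace(a^3 b^3 a b^-1 a b)   [inverse elimination on b] = x^4*y^4*z - x^5*y^3 - x^3*y^5 - 2*x^3*y^3*z^2 + x^4*y^2*z + x^2*y^2*z^3 + 5*x^3*y^3 + x^3*y*z^2 + x*y^5 + 2*x*y^3*z^2 - 7*x^2*y^2*z - x^2*z^3 - y^4*z - y^2*z^3 - 3*x*y^3 + 2*x^2*z + 5*y^2*z + z^3 - 2*x*y - 3*z
apply: trace(a b^3 a b^-1 a b^-2 a^2) = trace(b^-1 a^3 b^3 a b^-1 a)*trace(b) - trace(b^-1 a^3 b^3 a b^-1 a b)   [inverse elimination on b] = x^4*y^5*z - x^5*y^4 - x^3*y^6 - 2*x^3*y^4*z^2 + x^2*y^3*z^3 + x^5*y^2 + 6*x^3*y^4 + 2*x^3*y^2*z^2 + x*y^6 + 2*x*y^4*z^2 - 5*x^2*y^3*z - x^2*y*z^3 - y^5*z - y^3*z^3 - 6*x^3*y^2 - x^3*z^2 - 5*x*y^4 - 2*x*y^2*z^2 + 3*x^2*y*z + 5*y^3*z + y*z^3 + x^3 + 6*x*y^2 + 2*x*z^2 - 4*y*z - 3*x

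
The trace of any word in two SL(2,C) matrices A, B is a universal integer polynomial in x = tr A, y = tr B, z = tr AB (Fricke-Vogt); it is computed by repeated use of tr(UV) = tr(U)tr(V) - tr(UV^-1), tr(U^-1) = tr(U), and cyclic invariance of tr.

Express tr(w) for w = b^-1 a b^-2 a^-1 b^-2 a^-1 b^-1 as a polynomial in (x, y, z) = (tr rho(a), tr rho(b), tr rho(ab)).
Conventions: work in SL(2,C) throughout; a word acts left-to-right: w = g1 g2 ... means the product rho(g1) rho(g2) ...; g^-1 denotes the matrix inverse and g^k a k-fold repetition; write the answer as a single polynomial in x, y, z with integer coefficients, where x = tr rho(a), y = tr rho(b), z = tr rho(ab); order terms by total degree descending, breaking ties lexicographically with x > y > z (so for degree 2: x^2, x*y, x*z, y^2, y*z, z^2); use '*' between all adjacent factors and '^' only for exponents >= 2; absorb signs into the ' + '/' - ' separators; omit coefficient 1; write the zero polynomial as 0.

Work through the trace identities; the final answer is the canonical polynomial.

x*y^4*z^2 - 2*x^2*y^3*z - y^3*z^3 + x^3*y^2 + x*y^2*z^2 - x*y^2 + 3*y*z - x

trace(a b^-1) = trace(a) * trace(b) - trace(a b)   [inverse elimination on b] = x*y - z
trace(b^-1 a b^-1) = trace(a b^-1) * trace(b) - trace(a)   [inverse elimination on b] = x*y^2 - y*z - x
trace(b^-2 a b^-1) = trace(b^-1 a b^-1) * trace(b) - trace(b^-1 a)   [inverse elimination on b] = x*y^3 - y^2*z - 2*x*y + z
trace(a^2) = trace(a) * trace(a) - trace(1)   [square of a] = x^2 - 2
trace(a^2 b) = trace(a) * trace(b a) - trace(b)   [square of a] = x*z - y
trace(a b^-1 a) = trace(a^2) * trace(b) - trace(a^2 b)   [inverse elimination on b] = x^2*y - x*z - y
trace(a b a b) = trace(a b) * trace(a b) - trace(1)   [split at a repeated a] = z^2 - 2
trace(a b^-1 a b) = trace(a b a) * trace(b) - trace(a b a b)   [inverse elimination on b] = x*y*z - y^2 - z^2 + 2
trace(a b^-1 a b^-1) = trace(a b^-1 a) * trace(b) - trace(a b^-1 a b)   [inverse elimination on b] = x^2*y^2 - 2*x*y*z + z^2 - 2
trace(b^-2 a b^-1 a) = trace(a b^-1 a b^-1) * trace(b) - trace(a b^-1 a)   [inverse elimination on b] = x^2*y^3 - 2*x*y^2*z - x^2*y + y*z^2 + x*z - y
trace(b^-2 a b^-1 a^-1) = trace(b^-2 a b^-1) * trace(a) - trace(b^-2 a b^-1 a)   [inverse elimination on a] = x*y^2*z - x^2*y - y*z^2 + y
trace(a^-1 b^-2 a b^-1 a^-1) = trace(b^-2 a b^-1 a^-1) * trace(a) - trace(b^-2 a b^-1)   [inverse elimination on a] = x^2*y^2*z - x^3*y - x*y^3 - x*y*z^2 + y^2*z + 3*x*y - z
trace(b^-2) = trace(b^-1) * trace(b) - trace(1)   [inverse elimination on b] = y^2 - 2
trace(a^2 b a) = trace(a) * trace(b a^2) - trace(b a)   [square of a] = x^2*z - x*y - z
trace(b a b) = trace(b) * trace(a b) - trace(a)   [square of b] = y*z - x
trace(a^2 b a b) = trace(a) * trace(b a b a) - trace(b a b)   [square of a] = x*z^2 - y*z - x
trace(b^-1 a^2 b a) = trace(a^2 b a) * trace(b) - trace(a^2 b a b)   [inverse elimination on b] = x^2*y*z - x*y^2 - x*z^2 + x
trace(a b a b^-2 a) = trace(b^-1 a^2 b a) * trace(b) - trace(b^-1 a^2 b a b)   [inverse elimination on b] = x^2*y^2*z - x*y^3 - x*y*z^2 - x^2*z + 2*x*y + z
trace(a b a b a b) = trace(a b a b) * trace(a b) - trace(b a)   [split at a repeated a] = z^3 - 3*z
trace(b^-1 a b a b a) = trace(a b a b a) * trace(b) - trace(a b a b a b)   [inverse elimination on b] = x*y*z^2 - y^2*z - z^3 - x*y + 3*z
trace(a b a b^-2 a b) = trace(b^-1 a b a b a) * trace(b) - trace(b^-1 a b a b a b)   [inverse elimination on b] = x*y^2*z^2 - y^3*z - y*z^3 - x*y^2 - x*z^2 + 4*y*z + x
trace(b^-2 a b^-1 a b a) = trace(a b a b^-2 a) * trace(b) - trace(a b a b^-2 a b)   [inverse elimination on b] = x^2*y^3*z - x*y^4 - 2*x*y^2*z^2 - x^2*y*z + y^3*z + y*z^3 + 3*x*y^2 + x*z^2 - 3*y*z - x
trace(b a^-1 b^-2 a b^-1 a) = trace(b^-2 a b^-1 a b) * trace(a) - trace(b^-2 a b^-1 a b a)   [inverse elimination on a] = -x^2*y^3*z + x^3*y^2 + x*y^4 + 2*x*y^2*z^2 - x^2*y*z - y^3*z - y*z^3 - 3*x*y^2 + 3*y*z - x
trace(a^-1 b^-2 a b^-1 a^-1 b) = trace(b a^-1 b^-2 a b^-1) * trace(a) - trace(b a^-1 b^-2 a b^-1 a)   [inverse elimination on a] = x^2*y^3*z - x^3*y^2 - x*y^4 - 2*x*y^2*z^2 + x^2*y*z + y^3*z + y*z^3 + 4*x*y^2 - 3*y*z - x
trace(b^-1 a^-1 b^-2 a b^-1 a^-1) = trace(a^-1 b^-2 a b^-1 a^-1) * trace(b) - trace(a^-1 b^-2 a b^-1 a^-1 b)   [inverse elimination on b] = x*y^2*z^2 - x^2*y*z - y*z^3 - x*y^2 + 2*y*z + x
trace(b^-1 a^-1 b^-2 a^-1 b^-2 a) = trace(b^-1 a^-1 b^-2 a b^-1 a^-1) * trace(b) - trace(b^-1 a^-1 b^-2 a b^-1 a^-1 b)   [inverse elimination on b] = x*y^3*z^2 - 2*x^2*y^2*z - y^2*z^3 + x^3*y + x*y*z^2 + y^2*z - 2*x*y + z
trace(b^-1 a^-1 b^-2) = trace(b^-1 a^-1 b^-1) * trace(b) - trace(b^-1 a^-1)   [inverse elimination on b] = y^2*z - x*y - z
trace(b^-2 a^-1 b^-2) = trace(b^-1 a^-1 b^-2) * trace(b) - trace(b^-1 a^-1 b^-1)   [inverse elimination on b] = y^3*z - x*y^2 - 2*y*z + x
trace(b^-1 a b^-2 a^-1 b^-2 a^-1 b^-1) = trace(b^-1 a^-1 b^-2 a^-1 b^-2 a) * trace(b) - trace(b^-1 a^-1 b^-2 a^-1 b^-2 a b)   [inverse elimination on b] = x*y^4*z^2 - 2*x^2*y^3*z - y^3*z^3 + x^3*y^2 + x*y^2*z^2 - x*y^2 + 3*y*z - x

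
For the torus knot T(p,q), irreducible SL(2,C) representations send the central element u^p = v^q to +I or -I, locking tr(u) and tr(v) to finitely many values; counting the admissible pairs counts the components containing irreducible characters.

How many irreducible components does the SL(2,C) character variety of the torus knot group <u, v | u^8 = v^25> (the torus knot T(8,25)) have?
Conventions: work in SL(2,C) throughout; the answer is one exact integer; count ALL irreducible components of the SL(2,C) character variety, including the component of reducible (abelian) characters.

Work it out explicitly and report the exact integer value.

In the torus knot group T(8,25), u^8 = v^25 is central, so an irreducible representation sends it to +I or -I (Schur).
So on each irreducible component the traces are pinned: tr(u) = 2*cos(pi*alpha/8) with 1 <= alpha <= 7, tr(v) = 2*cos(pi*beta/25) with 1 <= beta <= 24.
u^8 = (-1)^alpha I and v^25 = (-1)^beta I must agree, so alpha and beta have equal parity.
count pairs: odd alpha (4 choices) x odd beta (12), plus even alpha (3) x even beta (12): 4*12 + 3*12 = 84.
That is 84 components of irreducible characters, and with the reducible (abelian) component the total is 85.

85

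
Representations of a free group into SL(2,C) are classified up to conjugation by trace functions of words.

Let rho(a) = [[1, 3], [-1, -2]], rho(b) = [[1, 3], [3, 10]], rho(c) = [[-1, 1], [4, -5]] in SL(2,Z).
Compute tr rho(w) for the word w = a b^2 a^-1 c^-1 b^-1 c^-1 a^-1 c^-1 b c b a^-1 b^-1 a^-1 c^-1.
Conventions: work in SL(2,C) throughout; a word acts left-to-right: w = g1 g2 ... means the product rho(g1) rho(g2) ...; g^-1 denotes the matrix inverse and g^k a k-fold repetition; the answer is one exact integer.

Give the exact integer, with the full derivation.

rho(a) = [[1, 3], [-1, -2]]
... * rho(b) = [[1, 3], [3, 10]]  ->  [[10, 33], [-7, -23]]
... * rho(b) = [[1, 3], [3, 10]]  ->  [[109, 360], [-76, -251]]
... * rho(a^-1) = [[-2, -3], [1, 1]]  ->  [[142, 33], [-99, -23]]
... * rho(c^-1) = [[-5, -1], [-4, -1]]  ->  [[-842, -175], [587, 122]]
... * rho(b^-1) = [[10, -3], [-3, 1]]  ->  [[-7895, 2351], [5504, -1639]]
... * rho(c^-1) = [[-5, -1], [-4, -1]]  ->  [[30071, 5544], [-20964, -3865]]
... * rho(a^-1) = [[-2, -3], [1, 1]]  ->  [[-54598, -84669], [38063, 59027]]
... * rho(c^-1) = [[-5, -1], [-4, -1]]  ->  [[611666, 139267], [-426423, -97090]]
... * rho(b) = [[1, 3], [3, 10]]  ->  [[1029467, 3227668], [-717693, -2250169]]
... * rho(c) = [[-1, 1], [4, -5]]  ->  [[11881205, -15108873], [-8282983, 10533152]]
... * rho(b) = [[1, 3], [3, 10]]  ->  [[-33445414, -115445115], [23316473, 80482571]]
... * rho(a^-1) = [[-2, -3], [1, 1]]  ->  [[-48554287, -15108873], [33849625, 10533152]]
... * rho(b^-1) = [[10, -3], [-3, 1]]  ->  [[-440216251, 130553988], [306896794, -91015723]]
... * rho(a^-1) = [[-2, -3], [1, 1]]  ->  [[1010986490, 1451202741], [-704809311, -1011706105]]
... * rho(c^-1) = [[-5, -1], [-4, -1]]  ->  [[-10859743414, -2462189231], [7570870975, 1716515416]]
tr = -10859743414 + 1716515416 = -9143227998

-9143227998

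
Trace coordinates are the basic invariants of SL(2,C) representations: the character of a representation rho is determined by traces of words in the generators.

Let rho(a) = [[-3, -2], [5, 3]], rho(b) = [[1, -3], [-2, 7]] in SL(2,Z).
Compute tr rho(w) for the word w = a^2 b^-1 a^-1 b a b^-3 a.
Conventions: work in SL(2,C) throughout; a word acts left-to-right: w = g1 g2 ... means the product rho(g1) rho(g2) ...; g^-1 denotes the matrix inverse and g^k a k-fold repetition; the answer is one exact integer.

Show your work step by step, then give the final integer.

rho(a) = [[-3, -2], [5, 3]]
... * rho(a) = [[-3, -2], [5, 3]]  ->  [[-1, 0], [0, -1]]
... * rho(b^-1) = [[7, 3], [2, 1]]  ->  [[-7, -3], [-2, -1]]
... * rho(a^-1) = [[3, 2], [-5, -3]]  ->  [[-6, -5], [-1, -1]]
... * rho(b) = [[1, -3], [-2, 7]]  ->  [[4, -17], [1, -4]]
... * rho(a) = [[-3, -2], [5, 3]]  ->  [[-97, -59], [-23, -14]]
... * rho(b^-1) = [[7, 3], [2, 1]]  ->  [[-797, -350], [-189, -83]]
... * rho(b^-1) = [[7, 3], [2, 1]]  ->  [[-6279, -2741], [-1489, -650]]
... * rho(b^-1) = [[7, 3], [2, 1]]  ->  [[-49435, -21578], [-11723, -5117]]
... * rho(a) = [[-3, -2], [5, 3]]  ->  [[40415, 34136], [9584, 8095]]
tr = 40415 + 8095 = 48510

48510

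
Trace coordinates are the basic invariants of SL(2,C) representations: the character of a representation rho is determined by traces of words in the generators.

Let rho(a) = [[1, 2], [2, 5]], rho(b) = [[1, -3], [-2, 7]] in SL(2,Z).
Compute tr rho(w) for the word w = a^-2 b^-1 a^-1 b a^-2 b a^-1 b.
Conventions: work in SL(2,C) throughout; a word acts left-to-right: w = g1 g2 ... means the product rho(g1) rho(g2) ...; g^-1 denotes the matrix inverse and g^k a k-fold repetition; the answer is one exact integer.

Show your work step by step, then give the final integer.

8312926

rho(a^-1) = [[5, -2], [-2, 1]]
... * rho(a^-1) = [[5, -2], [-2, 1]]  ->  [[29, -12], [-12, 5]]
... * rho(b^-1) = [[7, 3], [2, 1]]  ->  [[179, 75], [-74, -31]]
... * rho(a^-1) = [[5, -2], [-2, 1]]  ->  [[745, -283], [-308, 117]]
... * rho(b) = [[1, -3], [-2, 7]]  ->  [[1311, -4216], [-542, 1743]]
... * rho(a^-1) = [[5, -2], [-2, 1]]  ->  [[14987, -6838], [-6196, 2827]]
... * rho(a^-1) = [[5, -2], [-2, 1]]  ->  [[88611, -36812], [-36634, 15219]]
... * rho(b) = [[1, -3], [-2, 7]]  ->  [[162235, -523517], [-67072, 216435]]
... * rho(a^-1) = [[5, -2], [-2, 1]]  ->  [[1858209, -847987], [-768230, 350579]]
... * rho(b) = [[1, -3], [-2, 7]]  ->  [[3554183, -11510536], [-1469388, 4758743]]
tr = 3554183 + 4758743 = 8312926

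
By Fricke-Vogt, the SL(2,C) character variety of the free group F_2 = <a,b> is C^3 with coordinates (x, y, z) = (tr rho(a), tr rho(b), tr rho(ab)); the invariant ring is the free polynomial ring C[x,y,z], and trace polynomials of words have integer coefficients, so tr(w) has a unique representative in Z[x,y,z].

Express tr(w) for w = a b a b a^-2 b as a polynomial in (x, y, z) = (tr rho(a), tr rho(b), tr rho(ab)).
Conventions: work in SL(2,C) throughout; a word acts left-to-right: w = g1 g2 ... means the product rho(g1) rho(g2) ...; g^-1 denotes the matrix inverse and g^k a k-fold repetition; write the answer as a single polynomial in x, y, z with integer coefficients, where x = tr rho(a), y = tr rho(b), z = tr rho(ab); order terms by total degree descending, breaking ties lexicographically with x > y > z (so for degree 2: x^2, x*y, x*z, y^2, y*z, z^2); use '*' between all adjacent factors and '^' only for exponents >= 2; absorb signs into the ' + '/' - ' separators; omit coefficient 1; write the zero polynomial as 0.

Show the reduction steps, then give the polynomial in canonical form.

x^2*y*z^2 - x^3*z - x*z^3 - x^2*y - y*z^2 + 4*x*z + y

tr(a b a b) = tr(b a)*tr(b a) - tr(1)   [split at repeated b] = z^2 - 2
tr(a b a) = tr(a)*tr(b a) - tr(b) = x*z - y
tr(b a b a b) = tr(b)*tr(a b a b) - tr(a b a) = y*z^2 - x*z - y
tr(b a b a b a) = tr(b a b a)*tr(b a) - tr(a b)   [split at repeated b] = z^3 - 3*z
tr(a^-1 b a b a b) = tr(b a b a b)*tr(a) - tr(b a b a b a) = x*y*z^2 - x^2*z - z^3 - x*y + 3*z
tr(a b a b a^-2 b) = tr(a^-1 b a b a b)*tr(a) - tr(a^-1 b a b a b a) = x^2*y*z^2 - x^3*z - x*z^3 - x^2*y - y*z^2 + 4*x*z + y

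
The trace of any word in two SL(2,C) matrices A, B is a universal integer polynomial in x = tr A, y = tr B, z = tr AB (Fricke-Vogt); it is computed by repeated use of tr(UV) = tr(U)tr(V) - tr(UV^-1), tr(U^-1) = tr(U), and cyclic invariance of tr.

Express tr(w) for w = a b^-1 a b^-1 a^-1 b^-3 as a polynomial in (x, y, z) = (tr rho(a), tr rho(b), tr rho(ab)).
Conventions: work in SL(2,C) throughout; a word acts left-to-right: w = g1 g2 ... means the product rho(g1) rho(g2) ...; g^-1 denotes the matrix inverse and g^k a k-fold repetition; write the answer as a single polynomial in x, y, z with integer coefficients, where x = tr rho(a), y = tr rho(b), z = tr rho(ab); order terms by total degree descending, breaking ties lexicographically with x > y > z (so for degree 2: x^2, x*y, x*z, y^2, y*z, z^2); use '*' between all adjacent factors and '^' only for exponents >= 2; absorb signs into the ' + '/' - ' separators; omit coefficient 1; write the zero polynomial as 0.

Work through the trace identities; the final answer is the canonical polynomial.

x^2*y^4*z - x^3*y^3 - 2*x*y^3*z^2 + y^2*z^3 + x^3*y + x*y^3 + 2*x*y*z^2 - x^2*z - 2*y^2*z - z^3 - x*y + 3*z

trace(b^-1 a) = trace(a) * trace(b) - trace(a b) = x*y - z
apply: trace(b^-1 a b^-1) = trace(b^-1 a) * trace(b) - trace(b^-1 a b) = x*y^2 - y*z - x
use: trace(b^-2 a b^-1) = trace(b^-1 a b^-1) * trace(b) - trace(b^-1 a) = x*y^3 - y^2*z - 2*x*y + z
apply: trace(b^2 a) = trace(b) * trace(a b) - trace(a) = y*z - x
apply: trace(b^2) = trace(b) * trace(b) - trace(1) = y^2 - 2
apply: trace(a b^2 a) = trace(a) * trace(b^2 a) - trace(b^2) = x*y*z - x^2 - y^2 + 2
trace(a b a b) = trace(b a) * trace(b a) - trace(1)   [split at repeated b] = z^2 - 2
use: trace(a b a) = trace(a) * trace(b a) - trace(b) = x*z - y
apply: trace(a b^2 a b) = trace(b) * trace(a b a b) - trace(a b a) = y*z^2 - x*z - y
trace(b a b^-1 a b) = trace(a b^2 a) * trace(b) - trace(a b^2 a b) = x*y^2*z - x^2*y - y^3 - y*z^2 + x*z + 3*y
use: trace(a b a b a) = trace(a) * trace(b a b a) - trace(b a b) = x*z^2 - y*z - x
apply: trace(a b a b a b) = trace(a b a b) * trace(a b) - trace(b a)   [split at repeated a] = z^3 - 3*z
trace(b a b^-1 a b a) = trace(a b a b a) * trace(b) - trace(a b a b a b) = x*y*z^2 - y^2*z - z^3 - x*y + 3*z
trace(a b^-1 a b a^-1 b) = trace(b a b^-1 a b) * trace(a) - trace(b a b^-1 a b a) = x^2*y^2*z - x^3*y - x*y^3 - 2*x*y*z^2 + x^2*z + y^2*z + z^3 + 4*x*y - 3*z
trace(b^-1 a b^-1 a b a^-1) = trace(a b^-1 a b a^-1) * trace(b) - trace(a b^-1 a b a^-1 b) = -x^2*y^2*z + x^3*y + x*y^3 + 2*x*y*z^2 - x^2*z - y^2*z - z^3 - 3*x*y + 3*z
trace(a^-1 b^-2 a b^-1 a b) = trace(b^-1 a b^-1 a b a^-1) * trace(b) - trace(b^-1 a b^-1 a b a^-1 b) = -x^2*y^3*z + x^3*y^2 + x*y^4 + 2*x*y^2*z^2 - x^2*y*z - y^3*z - y*z^3 - 3*x*y^2 + 3*y*z - x
trace(b^-1 a b^-1 a b^-1 a^-1 b^-1) = trace(a^-1 b^-2 a b^-1 a) * trace(b) - trace(a^-1 b^-2 a b^-1 a b) = x^2*y^3*z - x^3*y^2 - 2*x*y^2*z^2 + x^2*y*z + y*z^3 + x*y^2 - 2*y*z + x
trace(a^2) = trace(a) * trace(a) - trace(1) = x^2 - 2
apply: trace(a b^-1 a) = trace(a^2) * trace(b) - trace(a^2 b) = x^2*y - x*z - y
trace(a b^-1 a b) = trace(a b a) * trace(b) - trace(a b a b) = x*y*z - y^2 - z^2 + 2
use: trace(b^-1 a b^-1 a) = trace(a b^-1 a) * trace(b) - trace(a b^-1 a b) = x^2*y^2 - 2*x*y*z + z^2 - 2
apply: trace(b^-1 a b^-1 a b^-1) = trace(b^-1 a b^-1 a) * trace(b) - trace(b^-1 a b^-1 a b) = x^2*y^3 - 2*x*y^2*z - x^2*y + y*z^2 + x*z - y
use: trace(a^3) = trace(a) * trace(a^2) - trace(a) = x^3 - 3*x
apply: trace(a^3 b) = trace(a) * trace(a b a) - trace(a b) = x^2*z - x*y - z
use: trace(a^2 b^-1 a) = trace(a^3) * trace(b) - trace(a^3 b) = x^3*y - x^2*z - 2*x*y + z
trace(a^2 b^-1 a b) = trace(a b a^2) * trace(b) - trace(a b a^2 b) = x^2*y*z - x*y^2 - x*z^2 + x
apply: trace(a b^-1 a b^-1 a) = trace(a^2 b^-1 a) * trace(b) - trace(a^2 b^-1 a b) = x^3*y^2 - 2*x^2*y*z - x*y^2 + x*z^2 + y*z - x
trace(a b a b^-1 a) = trace(a^2 b a) * trace(b) - trace(a^2 b a b) = x^2*y*z - x*y^2 - x*z^2 + x
trace(a b^-1 a b^-1 a b) = trace(a b a b^-1 a) * trace(b) - trace(a b a b^-1 a b) = x^2*y^2*z - x*y^3 - 2*x*y*z^2 + y^2*z + z^3 + 2*x*y - 3*z
trace(b^-1 a b^-1 a b^-1 a) = trace(a b^-1 a b^-1 a) * trace(b) - trace(a b^-1 a b^-1 a b) = x^3*y^3 - 3*x^2*y^2*z + 3*x*y*z^2 - z^3 - 3*x*y + 3*z
trace(b^-1 a b^-1 a b^-1 a^-1) = trace(b^-1 a b^-1 a b^-1) * trace(a) - trace(b^-1 a b^-1 a b^-1 a) = x^2*y^2*z - x^3*y - 2*x*y*z^2 + x^2*z + z^3 + 2*x*y - 3*z
use: trace(a b^-1 a b^-1 a^-1 b^-3) = trace(b^-1 a b^-1 a b^-1 a^-1 b^-1) * trace(b) - trace(b^-1 a b^-1 a b^-1 a^-1) = x^2*y^4*z - x^3*y^3 - 2*x*y^3*z^2 + y^2*z^3 + x^3*y + x*y^3 + 2*x*y*z^2 - x^2*z - 2*y^2*z - z^3 - x*y + 3*z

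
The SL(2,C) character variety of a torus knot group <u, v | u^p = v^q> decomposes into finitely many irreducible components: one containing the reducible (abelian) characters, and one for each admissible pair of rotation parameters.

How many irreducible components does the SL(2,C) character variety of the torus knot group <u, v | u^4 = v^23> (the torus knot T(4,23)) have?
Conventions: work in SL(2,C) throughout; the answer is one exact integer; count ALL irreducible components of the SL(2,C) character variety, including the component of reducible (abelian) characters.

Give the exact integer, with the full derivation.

For T(4,23): irreducibility forces the central element u^4 = v^23 to one of +I, -I.
On an irreducible component, tr(u) is locked at 2*cos(pi*alpha/4) for some alpha in 1..3, and tr(v) at 2*cos(pi*beta/23) for some beta in 1..22.
u^4 = (-1)^alpha I and v^23 = (-1)^beta I must agree, so alpha and beta have equal parity.
count pairs: odd alpha (2 choices) x odd beta (11), plus even alpha (1) x even beta (11): 2*11 + 1*11 = 33.
components with irreducible characters: 33; plus the single component of reducible (abelian) characters: total 34.

34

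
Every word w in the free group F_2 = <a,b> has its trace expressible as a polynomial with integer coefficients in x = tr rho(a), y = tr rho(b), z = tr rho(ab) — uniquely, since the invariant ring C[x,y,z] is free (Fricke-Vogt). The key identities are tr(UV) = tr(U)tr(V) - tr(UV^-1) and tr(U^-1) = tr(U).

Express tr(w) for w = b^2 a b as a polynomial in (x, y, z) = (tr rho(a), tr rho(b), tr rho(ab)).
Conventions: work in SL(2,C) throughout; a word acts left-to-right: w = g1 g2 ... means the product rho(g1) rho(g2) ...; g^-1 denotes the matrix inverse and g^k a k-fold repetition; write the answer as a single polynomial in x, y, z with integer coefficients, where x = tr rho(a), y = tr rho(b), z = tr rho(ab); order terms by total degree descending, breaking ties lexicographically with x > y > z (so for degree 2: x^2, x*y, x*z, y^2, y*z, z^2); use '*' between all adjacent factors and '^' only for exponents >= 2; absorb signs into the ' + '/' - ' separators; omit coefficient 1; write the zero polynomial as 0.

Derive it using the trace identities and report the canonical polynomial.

y^2*z - x*y - z

trace(b a b) = trace(b) trace(a b) - trace(a)  (reduce the b square) = y*z - x
trace(b^2 a b) = trace(b) trace(b a b) - trace(b a)  (reduce the b square) = y^2*z - x*y - z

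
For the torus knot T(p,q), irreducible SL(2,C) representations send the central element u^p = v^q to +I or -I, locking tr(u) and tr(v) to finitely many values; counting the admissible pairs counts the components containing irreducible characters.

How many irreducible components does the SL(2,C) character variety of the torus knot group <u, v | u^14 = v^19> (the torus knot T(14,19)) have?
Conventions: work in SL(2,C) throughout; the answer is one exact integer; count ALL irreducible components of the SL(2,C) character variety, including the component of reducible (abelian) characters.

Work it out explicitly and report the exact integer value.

118

In the torus knot group T(14,19), u^14 = v^19 is central, so an irreducible representation sends it to +I or -I (Schur).
On an irreducible component, tr(u) is locked at 2*cos(pi*alpha/14) for some alpha in 1..13, and tr(v) at 2*cos(pi*beta/19) for some beta in 1..18.
u^14 = (-1)^alpha I and v^19 = (-1)^beta I must agree, so alpha and beta have equal parity.
count pairs: odd alpha (7 choices) x odd beta (9), plus even alpha (6) x even beta (9): 7*9 + 6*9 = 117.
That is 117 components of irreducible characters, and with the reducible (abelian) component the total is 118.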